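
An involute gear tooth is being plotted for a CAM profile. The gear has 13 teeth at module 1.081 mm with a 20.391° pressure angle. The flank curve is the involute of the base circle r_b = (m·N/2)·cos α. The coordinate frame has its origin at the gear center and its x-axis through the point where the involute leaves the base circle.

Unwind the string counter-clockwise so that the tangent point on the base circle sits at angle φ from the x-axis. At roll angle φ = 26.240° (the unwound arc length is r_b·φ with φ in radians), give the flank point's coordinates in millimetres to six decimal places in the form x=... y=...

x=7.241096 y=0.206491

pitch radius r_p = m·N/2 = 1.081·13/2 = 7.026500
base radius r_b = r_p·cos α = 7.026500·cos 20.391° = 6.586197
roll angle φ = 26.240° = 0.45797440 rad
x = r_b·(cos φ + φ·sin φ) = 6.586197·(0.89694992 + 0.45797440·0.44213215) = 7.241096
y = r_b·(sin φ − φ·cos φ) = 6.586197·(0.44213215 − 0.45797440·0.89694992) = 0.206491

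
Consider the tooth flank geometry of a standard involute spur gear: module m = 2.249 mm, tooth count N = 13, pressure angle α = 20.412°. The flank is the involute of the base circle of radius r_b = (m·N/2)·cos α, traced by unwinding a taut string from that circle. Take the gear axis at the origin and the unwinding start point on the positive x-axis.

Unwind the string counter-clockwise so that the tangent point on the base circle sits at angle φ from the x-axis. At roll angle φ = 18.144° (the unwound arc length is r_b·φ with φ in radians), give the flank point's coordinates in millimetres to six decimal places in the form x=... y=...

x=14.370420 y=0.143578

pitch radius r_p = m·N/2 = 2.249·13/2 = 14.618500
base radius r_b = r_p·cos α = 14.618500·cos 20.412° = 13.700589
roll angle φ = 18.144° = 0.31667254 rad
x = r_b·(cos φ + φ·sin φ) = 13.700589·(0.95027687 + 0.31667254·0.31140628) = 14.370420
y = r_b·(sin φ − φ·cos φ) = 13.700589·(0.31140628 − 0.31667254·0.95027687) = 0.143578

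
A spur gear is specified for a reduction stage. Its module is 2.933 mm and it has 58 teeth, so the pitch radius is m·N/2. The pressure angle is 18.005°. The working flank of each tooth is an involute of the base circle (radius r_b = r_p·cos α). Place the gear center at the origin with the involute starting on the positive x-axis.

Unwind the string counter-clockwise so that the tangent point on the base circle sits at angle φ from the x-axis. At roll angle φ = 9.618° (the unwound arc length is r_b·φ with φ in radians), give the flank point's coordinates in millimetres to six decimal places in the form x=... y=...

x=82.023424 y=0.127188

pitch radius r_p = m·N/2 = 2.933·58/2 = 85.057000
base radius r_b = r_p·cos α = 85.057000·cos 18.005° = 80.891720
roll angle φ = 9.618° = 0.16786577 rad
x = r_b·(cos φ + φ·sin φ) = 80.891720·(0.98594360 + 0.16786577·0.16707850) = 82.023424
y = r_b·(sin φ − φ·cos φ) = 80.891720·(0.16707850 − 0.16786577·0.98594360) = 0.127188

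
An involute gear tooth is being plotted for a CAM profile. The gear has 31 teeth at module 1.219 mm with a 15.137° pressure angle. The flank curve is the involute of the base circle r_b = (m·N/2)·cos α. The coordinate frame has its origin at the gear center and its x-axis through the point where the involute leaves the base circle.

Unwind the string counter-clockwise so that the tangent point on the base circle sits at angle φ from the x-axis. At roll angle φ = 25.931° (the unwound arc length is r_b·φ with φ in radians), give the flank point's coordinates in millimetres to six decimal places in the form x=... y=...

pitch radius r_p = m·N/2 = 1.219·31/2 = 18.894500
base radius r_b = r_p·cos α = 18.894500·cos 15.137° = 18.238940
roll angle φ = 25.931° = 0.45258133 rad
x = r_b·(cos φ + φ·sin φ) = 18.238940·(0.89932131 + 0.45258133·0.43728843) = 20.012310
y = r_b·(sin φ − φ·cos φ) = 18.238940·(0.43728843 − 0.45258133·0.89932131) = 0.552136

x=20.012310 y=0.552136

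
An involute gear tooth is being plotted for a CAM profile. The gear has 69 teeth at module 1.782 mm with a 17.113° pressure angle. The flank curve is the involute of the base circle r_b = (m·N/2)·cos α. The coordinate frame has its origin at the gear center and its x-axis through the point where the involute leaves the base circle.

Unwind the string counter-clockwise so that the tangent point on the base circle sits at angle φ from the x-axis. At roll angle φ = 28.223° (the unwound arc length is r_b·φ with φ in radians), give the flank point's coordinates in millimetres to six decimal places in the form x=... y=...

pitch radius r_p = m·N/2 = 1.782·69/2 = 61.479000
base radius r_b = r_p·cos α = 61.479000·cos 17.113° = 58.757096
roll angle φ = 28.223° = 0.49258427 rad
x = r_b·(cos φ + φ·sin φ) = 58.757096·(0.88111369 + 0.49258427·0.47290450) = 65.458872
y = r_b·(sin φ − φ·cos φ) = 58.757096·(0.47290450 − 0.49258427·0.88111369) = 2.284579

x=65.458872 y=2.284579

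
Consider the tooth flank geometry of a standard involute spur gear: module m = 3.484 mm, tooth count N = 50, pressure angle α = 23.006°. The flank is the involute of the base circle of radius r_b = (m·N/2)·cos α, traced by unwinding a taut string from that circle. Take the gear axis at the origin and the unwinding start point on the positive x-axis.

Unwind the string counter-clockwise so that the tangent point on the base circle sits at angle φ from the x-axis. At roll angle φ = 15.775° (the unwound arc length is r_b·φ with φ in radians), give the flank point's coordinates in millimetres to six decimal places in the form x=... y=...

x=83.153768 y=0.553539

pitch radius r_p = m·N/2 = 3.484·50/2 = 87.100000
base radius r_b = r_p·cos α = 87.100000·cos 23.006° = 80.172408
roll angle φ = 15.775° = 0.27532569 rad
x = r_b·(cos φ + φ·sin φ) = 80.172408·(0.96233671 + 0.27532569·0.27186037) = 83.153768
y = r_b·(sin φ − φ·cos φ) = 80.172408·(0.27186037 − 0.27532569·0.96233671) = 0.553539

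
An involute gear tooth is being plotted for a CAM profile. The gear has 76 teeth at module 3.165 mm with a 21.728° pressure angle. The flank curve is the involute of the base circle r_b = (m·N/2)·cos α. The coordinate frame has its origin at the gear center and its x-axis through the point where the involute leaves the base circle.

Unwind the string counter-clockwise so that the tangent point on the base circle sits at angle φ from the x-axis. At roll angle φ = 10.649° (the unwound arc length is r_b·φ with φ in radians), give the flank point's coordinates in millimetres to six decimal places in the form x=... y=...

pitch radius r_p = m·N/2 = 3.165·76/2 = 120.270000
base radius r_b = r_p·cos α = 120.270000·cos 21.728° = 111.725029
roll angle φ = 10.649° = 0.18586011 rad
x = r_b·(cos φ + φ·sin φ) = 111.725029·(0.98277767 + 0.18586011·0.18479190) = 113.638110
y = r_b·(sin φ − φ·cos φ) = 111.725029·(0.18479190 − 0.18586011·0.98277767) = 0.238280

x=113.638110 y=0.238280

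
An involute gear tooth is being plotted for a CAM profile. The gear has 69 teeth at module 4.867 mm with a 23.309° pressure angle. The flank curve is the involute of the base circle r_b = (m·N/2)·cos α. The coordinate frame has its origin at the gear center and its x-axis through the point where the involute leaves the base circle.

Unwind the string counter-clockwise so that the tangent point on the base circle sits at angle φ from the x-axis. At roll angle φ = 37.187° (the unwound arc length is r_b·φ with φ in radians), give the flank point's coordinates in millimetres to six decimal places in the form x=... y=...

x=183.345682 y=13.470482

pitch radius r_p = m·N/2 = 4.867·69/2 = 167.911500
base radius r_b = r_p·cos α = 167.911500·cos 23.309° = 154.207275
roll angle φ = 37.187° = 0.64903559 rad
x = r_b·(cos φ + φ·sin φ) = 154.207275·(0.79666708 + 0.64903559·0.60441837) = 183.345682
y = r_b·(sin φ − φ·cos φ) = 154.207275·(0.60441837 − 0.64903559·0.79666708) = 13.470482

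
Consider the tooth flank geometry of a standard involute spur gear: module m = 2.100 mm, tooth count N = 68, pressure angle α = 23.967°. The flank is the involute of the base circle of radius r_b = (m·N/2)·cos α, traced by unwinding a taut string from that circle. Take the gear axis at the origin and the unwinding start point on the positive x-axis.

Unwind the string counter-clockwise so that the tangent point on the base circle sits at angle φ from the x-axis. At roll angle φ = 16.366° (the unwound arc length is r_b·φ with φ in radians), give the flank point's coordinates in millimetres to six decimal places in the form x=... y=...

x=67.851457 y=0.502725

pitch radius r_p = m·N/2 = 2.100·68/2 = 71.400000
base radius r_b = r_p·cos α = 71.400000·cos 23.967° = 65.243861
roll angle φ = 16.366° = 0.28564059 rad
x = r_b·(cos φ + φ·sin φ) = 65.243861·(0.95948135 + 0.28564059·0.28177214) = 67.851457
y = r_b·(sin φ − φ·cos φ) = 65.243861·(0.28177214 − 0.28564059·0.95948135) = 0.502725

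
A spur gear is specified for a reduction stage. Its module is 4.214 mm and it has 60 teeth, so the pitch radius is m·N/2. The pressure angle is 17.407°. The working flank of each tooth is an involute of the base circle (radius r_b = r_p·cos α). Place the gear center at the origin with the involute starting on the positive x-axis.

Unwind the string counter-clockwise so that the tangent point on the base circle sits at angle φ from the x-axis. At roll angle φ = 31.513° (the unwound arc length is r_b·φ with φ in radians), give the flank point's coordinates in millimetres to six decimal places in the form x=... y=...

pitch radius r_p = m·N/2 = 4.214·60/2 = 126.420000
base radius r_b = r_p·cos α = 126.420000·cos 17.407° = 120.630443
roll angle φ = 31.513° = 0.55000561 rad
x = r_b·(cos φ + φ·sin φ) = 120.630443·(0.85252159 + 0.55000561·0.52269201) = 137.519323
y = r_b·(sin φ − φ·cos φ) = 120.630443·(0.52269201 − 0.55000561·0.85252159) = 6.489960

x=137.519323 y=6.489960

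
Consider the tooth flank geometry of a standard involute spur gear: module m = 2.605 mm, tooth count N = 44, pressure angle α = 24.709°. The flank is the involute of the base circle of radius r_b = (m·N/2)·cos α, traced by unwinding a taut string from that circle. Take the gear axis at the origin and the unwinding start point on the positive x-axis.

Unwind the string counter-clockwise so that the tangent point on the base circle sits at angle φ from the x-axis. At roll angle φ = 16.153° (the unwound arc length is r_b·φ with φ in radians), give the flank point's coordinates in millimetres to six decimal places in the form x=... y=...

pitch radius r_p = m·N/2 = 2.605·44/2 = 57.310000
base radius r_b = r_p·cos α = 57.310000·cos 24.709° = 52.062841
roll angle φ = 16.153° = 0.28192303 rad
x = r_b·(cos φ + φ·sin φ) = 52.062841·(0.96052222 + 0.28192303·0.27820328) = 54.090904
y = r_b·(sin φ − φ·cos φ) = 52.062841·(0.27820328 − 0.28192303·0.96052222) = 0.385783

x=54.090904 y=0.385783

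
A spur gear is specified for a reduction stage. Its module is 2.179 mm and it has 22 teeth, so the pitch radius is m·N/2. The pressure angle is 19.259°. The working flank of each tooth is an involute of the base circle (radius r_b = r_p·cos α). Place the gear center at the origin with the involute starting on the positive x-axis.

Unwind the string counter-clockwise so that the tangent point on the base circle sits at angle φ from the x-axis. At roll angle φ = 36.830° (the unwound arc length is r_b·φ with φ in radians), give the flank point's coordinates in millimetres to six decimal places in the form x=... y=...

x=26.830536 y=1.921776

pitch radius r_p = m·N/2 = 2.179·22/2 = 23.969000
base radius r_b = r_p·cos α = 23.969000·cos 19.259° = 22.627628
roll angle φ = 36.830° = 0.64280476 rad
x = r_b·(cos φ + φ·sin φ) = 22.627628·(0.80041761 + 0.64280476·0.59944278) = 26.830536
y = r_b·(sin φ − φ·cos φ) = 22.627628·(0.59944278 − 0.64280476·0.80041761) = 1.921776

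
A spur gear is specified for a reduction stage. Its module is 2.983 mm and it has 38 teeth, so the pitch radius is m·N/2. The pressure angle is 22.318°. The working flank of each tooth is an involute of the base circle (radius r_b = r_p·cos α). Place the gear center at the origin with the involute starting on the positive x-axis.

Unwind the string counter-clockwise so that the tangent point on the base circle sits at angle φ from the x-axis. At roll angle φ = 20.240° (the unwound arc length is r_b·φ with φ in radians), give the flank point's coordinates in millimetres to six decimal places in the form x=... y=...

x=55.601422 y=0.760859

pitch radius r_p = m·N/2 = 2.983·38/2 = 56.677000
base radius r_b = r_p·cos α = 56.677000·cos 22.318° = 52.431352
roll angle φ = 20.240° = 0.35325464 rad
x = r_b·(cos φ + φ·sin φ) = 52.431352·(0.93825173 + 0.35325464·0.34595331) = 55.601422
y = r_b·(sin φ − φ·cos φ) = 52.431352·(0.34595331 − 0.35325464·0.93825173) = 0.760859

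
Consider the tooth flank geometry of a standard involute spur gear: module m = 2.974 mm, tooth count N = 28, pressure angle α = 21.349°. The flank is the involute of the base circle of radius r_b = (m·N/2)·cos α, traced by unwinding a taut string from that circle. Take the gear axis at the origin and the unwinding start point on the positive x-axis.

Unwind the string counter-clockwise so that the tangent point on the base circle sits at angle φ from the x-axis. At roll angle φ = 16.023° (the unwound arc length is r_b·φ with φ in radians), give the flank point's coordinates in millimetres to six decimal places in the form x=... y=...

x=40.265809 y=0.280503

pitch radius r_p = m·N/2 = 2.974·28/2 = 41.636000
base radius r_b = r_p·cos α = 41.636000·cos 21.349° = 38.778947
roll angle φ = 16.023° = 0.27965411 rad
x = r_b·(cos φ + φ·sin φ) = 38.778947·(0.96115097 + 0.27965411·0.27602321) = 40.265809
y = r_b·(sin φ − φ·cos φ) = 38.778947·(0.27602321 − 0.27965411·0.96115097) = 0.280503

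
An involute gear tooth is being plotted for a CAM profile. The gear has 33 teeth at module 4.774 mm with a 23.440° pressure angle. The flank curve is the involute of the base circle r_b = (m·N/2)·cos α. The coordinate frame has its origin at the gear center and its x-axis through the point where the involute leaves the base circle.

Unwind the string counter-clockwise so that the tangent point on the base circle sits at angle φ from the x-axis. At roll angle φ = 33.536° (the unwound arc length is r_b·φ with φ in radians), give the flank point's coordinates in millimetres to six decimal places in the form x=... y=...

pitch radius r_p = m·N/2 = 4.774·33/2 = 78.771000
base radius r_b = r_p·cos α = 78.771000·cos 23.440° = 72.270592
roll angle φ = 33.536° = 0.58531362 rad
x = r_b·(cos φ + φ·sin φ) = 72.270592·(0.83353887 + 0.58531362·0.55246082) = 83.609971
y = r_b·(sin φ − φ·cos φ) = 72.270592·(0.55246082 − 0.58531362·0.83353887) = 4.667175

x=83.609971 y=4.667175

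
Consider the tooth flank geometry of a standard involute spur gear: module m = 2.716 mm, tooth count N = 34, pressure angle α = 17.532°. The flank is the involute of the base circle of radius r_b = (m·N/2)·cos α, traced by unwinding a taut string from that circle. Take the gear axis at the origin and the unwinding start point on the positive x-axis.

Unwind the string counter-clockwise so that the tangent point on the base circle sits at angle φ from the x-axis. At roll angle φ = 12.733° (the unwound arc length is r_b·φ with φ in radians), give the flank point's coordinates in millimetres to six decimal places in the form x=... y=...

pitch radius r_p = m·N/2 = 2.716·34/2 = 46.172000
base radius r_b = r_p·cos α = 46.172000·cos 17.532° = 44.027258
roll angle φ = 12.733° = 0.22223277 rad
x = r_b·(cos φ + φ·sin φ) = 44.027258·(0.97540776 + 0.22223277·0.22040804) = 45.101067
y = r_b·(sin φ − φ·cos φ) = 44.027258·(0.22040804 − 0.22223277·0.97540776) = 0.160280

x=45.101067 y=0.160280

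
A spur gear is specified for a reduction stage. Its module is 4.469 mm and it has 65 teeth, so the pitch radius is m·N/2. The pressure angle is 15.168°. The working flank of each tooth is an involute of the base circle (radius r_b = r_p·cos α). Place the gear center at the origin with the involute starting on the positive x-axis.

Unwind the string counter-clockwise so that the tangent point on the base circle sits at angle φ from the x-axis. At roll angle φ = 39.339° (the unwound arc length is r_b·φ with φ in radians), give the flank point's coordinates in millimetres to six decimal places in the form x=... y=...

x=169.431295 y=14.423214

pitch radius r_p = m·N/2 = 4.469·65/2 = 145.242500
base radius r_b = r_p·cos α = 145.242500·cos 15.168° = 140.182655
roll angle φ = 39.339° = 0.68659507 rad
x = r_b·(cos φ + φ·sin φ) = 140.182655·(0.77340890 + 0.68659507·0.63390746) = 169.431295
y = r_b·(sin φ − φ·cos φ) = 140.182655·(0.63390746 − 0.68659507·0.77340890) = 14.423214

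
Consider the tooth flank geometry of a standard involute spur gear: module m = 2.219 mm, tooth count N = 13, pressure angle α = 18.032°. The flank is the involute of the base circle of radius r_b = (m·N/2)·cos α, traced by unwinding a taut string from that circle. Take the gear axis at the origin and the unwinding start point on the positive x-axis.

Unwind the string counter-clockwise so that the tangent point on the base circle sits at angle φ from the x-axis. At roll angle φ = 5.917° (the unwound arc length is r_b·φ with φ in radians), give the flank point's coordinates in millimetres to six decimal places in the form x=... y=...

pitch radius r_p = m·N/2 = 2.219·13/2 = 14.423500
base radius r_b = r_p·cos α = 14.423500·cos 18.032° = 13.715072
roll angle φ = 5.917° = 0.10327113 rad
x = r_b·(cos φ + φ·sin φ) = 13.715072·(0.99467227 + 0.10327113·0.10308767) = 13.788012
y = r_b·(sin φ − φ·cos φ) = 13.715072·(0.10308767 − 0.10327113·0.99467227) = 0.005030

x=13.788012 y=0.005030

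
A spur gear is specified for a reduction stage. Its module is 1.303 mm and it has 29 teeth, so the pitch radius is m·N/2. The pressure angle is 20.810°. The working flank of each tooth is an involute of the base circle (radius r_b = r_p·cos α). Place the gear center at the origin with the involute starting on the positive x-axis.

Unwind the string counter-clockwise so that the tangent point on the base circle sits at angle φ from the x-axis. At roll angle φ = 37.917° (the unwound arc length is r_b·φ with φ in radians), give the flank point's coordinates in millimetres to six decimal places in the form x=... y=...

x=21.115021 y=1.632626

pitch radius r_p = m·N/2 = 1.303·29/2 = 18.893500
base radius r_b = r_p·cos α = 18.893500·cos 20.810° = 17.660958
roll angle φ = 37.917° = 0.66177649 rad
x = r_b·(cos φ + φ·sin φ) = 17.660958·(0.78890179 + 0.66177649·0.61451930) = 21.115021
y = r_b·(sin φ − φ·cos φ) = 17.660958·(0.61451930 − 0.66177649·0.78890179) = 1.632626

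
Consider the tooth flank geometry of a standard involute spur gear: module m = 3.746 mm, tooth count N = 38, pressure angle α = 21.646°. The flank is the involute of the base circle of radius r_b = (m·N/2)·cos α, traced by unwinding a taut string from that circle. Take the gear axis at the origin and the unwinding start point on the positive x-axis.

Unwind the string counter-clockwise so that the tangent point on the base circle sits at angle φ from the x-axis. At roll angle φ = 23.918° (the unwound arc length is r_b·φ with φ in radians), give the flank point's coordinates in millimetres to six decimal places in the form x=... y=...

pitch radius r_p = m·N/2 = 3.746·38/2 = 71.174000
base radius r_b = r_p·cos α = 71.174000·cos 21.646° = 66.154855
roll angle φ = 23.918° = 0.41744785 rad
x = r_b·(cos φ + φ·sin φ) = 66.154855·(0.91412663 + 0.41744785·0.40542879) = 71.670318
y = r_b·(sin φ − φ·cos φ) = 66.154855·(0.40542879 − 0.41744785·0.91412663) = 1.576377

x=71.670318 y=1.576377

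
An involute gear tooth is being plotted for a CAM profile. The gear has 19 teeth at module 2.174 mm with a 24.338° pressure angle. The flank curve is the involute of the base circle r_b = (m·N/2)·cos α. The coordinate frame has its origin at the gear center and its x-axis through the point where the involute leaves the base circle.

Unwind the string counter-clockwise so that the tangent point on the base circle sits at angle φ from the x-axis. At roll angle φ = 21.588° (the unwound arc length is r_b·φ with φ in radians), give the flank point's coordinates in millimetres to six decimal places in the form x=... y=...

pitch radius r_p = m·N/2 = 2.174·19/2 = 20.653000
base radius r_b = r_p·cos α = 20.653000·cos 24.338° = 18.817571
roll angle φ = 21.588° = 0.37678168 rad
x = r_b·(cos φ + φ·sin φ) = 18.817571·(0.92985357 + 0.37678168·0.36792981) = 20.106251
y = r_b·(sin φ − φ·cos φ) = 18.817571·(0.36792981 − 0.37678168·0.92985357) = 0.330776

x=20.106251 y=0.330776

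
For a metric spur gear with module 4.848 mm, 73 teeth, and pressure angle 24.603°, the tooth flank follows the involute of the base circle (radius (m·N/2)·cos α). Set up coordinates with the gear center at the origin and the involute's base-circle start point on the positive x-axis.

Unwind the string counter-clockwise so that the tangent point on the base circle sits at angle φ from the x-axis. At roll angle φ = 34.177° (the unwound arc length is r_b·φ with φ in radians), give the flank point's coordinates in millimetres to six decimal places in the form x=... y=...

x=187.014014 y=10.982526

pitch radius r_p = m·N/2 = 4.848·73/2 = 176.952000
base radius r_b = r_p·cos α = 176.952000·cos 24.603° = 160.887291
roll angle φ = 34.177° = 0.59650118 rad
x = r_b·(cos φ + φ·sin φ) = 160.887291·(0.82730614 + 0.59650118·0.56175132) = 187.014014
y = r_b·(sin φ − φ·cos φ) = 160.887291·(0.56175132 − 0.59650118·0.82730614) = 10.982526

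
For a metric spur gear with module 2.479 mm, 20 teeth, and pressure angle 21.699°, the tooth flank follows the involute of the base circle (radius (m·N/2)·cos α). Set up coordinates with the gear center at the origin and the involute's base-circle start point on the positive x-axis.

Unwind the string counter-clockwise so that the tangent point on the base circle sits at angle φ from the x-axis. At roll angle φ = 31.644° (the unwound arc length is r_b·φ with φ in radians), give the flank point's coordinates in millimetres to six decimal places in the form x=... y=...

x=26.282872 y=1.254402

pitch radius r_p = m·N/2 = 2.479·20/2 = 24.790000
base radius r_b = r_p·cos α = 24.790000·cos 21.699° = 23.033356
roll angle φ = 31.644° = 0.55229199 rad
x = r_b·(cos φ + φ·sin φ) = 23.033356·(0.85132429 + 0.55229199·0.52463983) = 26.282872
y = r_b·(sin φ − φ·cos φ) = 23.033356·(0.52463983 − 0.55229199·0.85132429) = 1.254402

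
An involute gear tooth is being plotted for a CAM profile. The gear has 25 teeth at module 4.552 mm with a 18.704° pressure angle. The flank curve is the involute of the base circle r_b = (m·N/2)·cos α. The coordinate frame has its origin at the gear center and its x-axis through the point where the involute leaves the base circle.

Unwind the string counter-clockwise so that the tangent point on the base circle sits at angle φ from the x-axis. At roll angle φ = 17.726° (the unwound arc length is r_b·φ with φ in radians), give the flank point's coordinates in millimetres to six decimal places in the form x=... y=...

pitch radius r_p = m·N/2 = 4.552·25/2 = 56.900000
base radius r_b = r_p·cos α = 56.900000·cos 18.704° = 53.894991
roll angle φ = 17.726° = 0.30937706 rad
x = r_b·(cos φ + φ·sin φ) = 53.894991·(0.95252342 + 0.30937706·0.30446533) = 56.412858
y = r_b·(sin φ − φ·cos φ) = 53.894991·(0.30446533 − 0.30937706·0.95252342) = 0.526901

x=56.412858 y=0.526901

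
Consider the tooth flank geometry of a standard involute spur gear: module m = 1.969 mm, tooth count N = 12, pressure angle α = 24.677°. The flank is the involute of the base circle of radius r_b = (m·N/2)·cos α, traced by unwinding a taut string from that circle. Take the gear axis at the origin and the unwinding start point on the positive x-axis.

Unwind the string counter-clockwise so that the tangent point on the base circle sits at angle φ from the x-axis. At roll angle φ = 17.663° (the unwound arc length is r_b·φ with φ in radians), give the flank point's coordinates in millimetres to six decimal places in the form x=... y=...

x=11.233146 y=0.103843

pitch radius r_p = m·N/2 = 1.969·12/2 = 11.814000
base radius r_b = r_p·cos α = 11.814000·cos 24.677° = 10.735096
roll angle φ = 17.663° = 0.30827751 rad
x = r_b·(cos φ + φ·sin φ) = 10.735096·(0.95285762 + 0.30827751·0.30341780) = 11.233146
y = r_b·(sin φ − φ·cos φ) = 10.735096·(0.30341780 − 0.30827751·0.95285762) = 0.103843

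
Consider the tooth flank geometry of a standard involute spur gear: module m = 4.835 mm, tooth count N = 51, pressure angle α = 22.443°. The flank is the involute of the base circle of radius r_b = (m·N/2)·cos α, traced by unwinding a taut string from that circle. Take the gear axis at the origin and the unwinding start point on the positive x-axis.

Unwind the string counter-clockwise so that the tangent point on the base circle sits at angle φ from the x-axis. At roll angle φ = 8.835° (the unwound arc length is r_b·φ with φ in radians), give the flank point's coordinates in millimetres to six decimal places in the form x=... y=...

pitch radius r_p = m·N/2 = 4.835·51/2 = 123.292500
base radius r_b = r_p·cos α = 123.292500·cos 22.443° = 113.954299
roll angle φ = 8.835° = 0.15419984 rad
x = r_b·(cos φ + φ·sin φ) = 113.954299·(0.98813474 + 0.15419984·0.15358948) = 115.301036
y = r_b·(sin φ − φ·cos φ) = 113.954299·(0.15358948 − 0.15419984·0.98813474) = 0.138940

x=115.301036 y=0.138940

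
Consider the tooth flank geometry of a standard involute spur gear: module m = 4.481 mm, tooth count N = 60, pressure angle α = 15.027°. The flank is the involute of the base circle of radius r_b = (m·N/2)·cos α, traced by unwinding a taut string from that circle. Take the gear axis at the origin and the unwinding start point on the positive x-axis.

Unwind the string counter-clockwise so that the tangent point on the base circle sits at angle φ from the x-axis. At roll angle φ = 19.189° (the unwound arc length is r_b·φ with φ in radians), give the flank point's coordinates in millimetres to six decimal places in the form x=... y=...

pitch radius r_p = m·N/2 = 4.481·60/2 = 134.430000
base radius r_b = r_p·cos α = 134.430000·cos 15.027° = 129.832999
roll angle φ = 19.189° = 0.33491123 rad
x = r_b·(cos φ + φ·sin φ) = 129.832999·(0.94443949 + 0.33491123·0.32868533) = 136.911481
y = r_b·(sin φ − φ·cos φ) = 129.832999·(0.32868533 − 0.33491123·0.94443949) = 1.607585

x=136.911481 y=1.607585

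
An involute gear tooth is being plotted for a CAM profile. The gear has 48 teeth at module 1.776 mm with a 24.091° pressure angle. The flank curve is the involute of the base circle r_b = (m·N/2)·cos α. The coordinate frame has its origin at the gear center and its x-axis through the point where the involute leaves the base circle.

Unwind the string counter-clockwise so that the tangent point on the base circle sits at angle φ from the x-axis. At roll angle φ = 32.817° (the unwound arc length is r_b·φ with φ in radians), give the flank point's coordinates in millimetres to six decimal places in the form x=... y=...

pitch radius r_p = m·N/2 = 1.776·48/2 = 42.624000
base radius r_b = r_p·cos α = 42.624000·cos 24.091° = 38.911377
roll angle φ = 32.817° = 0.57276470 rad
x = r_b·(cos φ + φ·sin φ) = 38.911377·(0.84040584 + 0.57276470·0.54195759) = 44.779992
y = r_b·(sin φ − φ·cos φ) = 38.911377·(0.54195759 − 0.57276470·0.84040584) = 2.358138

x=44.779992 y=2.358138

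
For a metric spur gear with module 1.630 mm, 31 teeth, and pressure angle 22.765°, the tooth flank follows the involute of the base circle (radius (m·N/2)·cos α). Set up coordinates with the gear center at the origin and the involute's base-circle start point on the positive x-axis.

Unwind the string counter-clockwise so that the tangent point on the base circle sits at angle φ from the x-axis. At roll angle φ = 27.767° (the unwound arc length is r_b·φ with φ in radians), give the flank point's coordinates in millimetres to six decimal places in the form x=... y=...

pitch radius r_p = m·N/2 = 1.630·31/2 = 25.265000
base radius r_b = r_p·cos α = 25.265000·cos 22.765° = 23.296849
roll angle φ = 27.767° = 0.48462557 rad
x = r_b·(cos φ + φ·sin φ) = 23.296849·(0.88484945 + 0.48462557·0.46587708) = 25.874072
y = r_b·(sin φ − φ·cos φ) = 23.296849·(0.46587708 − 0.48462557·0.88484945) = 0.863298

x=25.874072 y=0.863298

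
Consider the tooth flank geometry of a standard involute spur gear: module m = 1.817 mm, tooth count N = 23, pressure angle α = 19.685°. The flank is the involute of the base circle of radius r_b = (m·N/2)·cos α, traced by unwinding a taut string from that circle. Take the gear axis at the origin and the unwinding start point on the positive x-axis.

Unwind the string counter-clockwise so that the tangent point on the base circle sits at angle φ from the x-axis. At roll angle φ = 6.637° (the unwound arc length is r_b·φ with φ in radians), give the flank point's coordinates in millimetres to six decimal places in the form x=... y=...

x=19.805897 y=0.010180

pitch radius r_p = m·N/2 = 1.817·23/2 = 20.895500
base radius r_b = r_p·cos α = 20.895500·cos 19.685° = 19.674341
roll angle φ = 6.637° = 0.11583750 rad
x = r_b·(cos φ + φ·sin φ) = 19.674341·(0.99329834 + 0.11583750·0.11557862) = 19.805897
y = r_b·(sin φ − φ·cos φ) = 19.674341·(0.11557862 − 0.11583750·0.99329834) = 0.010180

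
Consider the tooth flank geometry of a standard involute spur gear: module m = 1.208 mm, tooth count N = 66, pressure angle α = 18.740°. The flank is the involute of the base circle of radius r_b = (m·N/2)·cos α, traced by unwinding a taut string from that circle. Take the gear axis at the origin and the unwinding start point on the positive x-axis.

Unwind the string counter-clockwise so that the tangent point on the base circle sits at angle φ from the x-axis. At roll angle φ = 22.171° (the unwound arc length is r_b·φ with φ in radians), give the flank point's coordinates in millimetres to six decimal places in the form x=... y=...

x=40.472046 y=0.718248

pitch radius r_p = m·N/2 = 1.208·66/2 = 39.864000
base radius r_b = r_p·cos α = 39.864000·cos 18.740° = 37.750659
roll angle φ = 22.171° = 0.38695695 rad
x = r_b·(cos φ + φ·sin φ) = 37.750659·(0.92606171 + 0.38695695·0.37737211) = 40.472046
y = r_b·(sin φ − φ·cos φ) = 37.750659·(0.37737211 − 0.38695695·0.92606171) = 0.718248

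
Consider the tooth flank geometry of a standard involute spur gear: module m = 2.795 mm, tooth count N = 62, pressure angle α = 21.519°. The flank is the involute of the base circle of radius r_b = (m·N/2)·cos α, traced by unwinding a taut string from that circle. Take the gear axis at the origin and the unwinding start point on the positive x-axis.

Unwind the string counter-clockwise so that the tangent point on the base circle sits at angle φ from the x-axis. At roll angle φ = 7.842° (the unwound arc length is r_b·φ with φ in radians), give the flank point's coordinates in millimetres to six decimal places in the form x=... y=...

pitch radius r_p = m·N/2 = 2.795·62/2 = 86.645000
base radius r_b = r_p·cos α = 86.645000·cos 21.519° = 80.605495
roll angle φ = 7.842° = 0.13686872 rad
x = r_b·(cos φ + φ·sin φ) = 80.605495·(0.99064809 + 0.13686872·0.13644179) = 81.356956
y = r_b·(sin φ − φ·cos φ) = 80.605495·(0.13644179 − 0.13686872·0.99064809) = 0.068761

x=81.356956 y=0.068761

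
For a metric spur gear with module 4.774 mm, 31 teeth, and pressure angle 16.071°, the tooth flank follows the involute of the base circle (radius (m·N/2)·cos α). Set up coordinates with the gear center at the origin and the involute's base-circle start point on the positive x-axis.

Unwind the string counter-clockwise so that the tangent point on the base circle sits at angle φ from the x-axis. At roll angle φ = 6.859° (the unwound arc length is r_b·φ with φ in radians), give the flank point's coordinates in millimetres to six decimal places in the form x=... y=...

x=71.612832 y=0.040604

pitch radius r_p = m·N/2 = 4.774·31/2 = 73.997000
base radius r_b = r_p·cos α = 73.997000·cos 16.071° = 71.105152
roll angle φ = 6.859° = 0.11971213 rad
x = r_b·(cos φ + φ·sin φ) = 71.105152·(0.99284306 + 0.11971213·0.11942641) = 71.612832
y = r_b·(sin φ − φ·cos φ) = 71.105152·(0.11942641 − 0.11971213·0.99284306) = 0.040604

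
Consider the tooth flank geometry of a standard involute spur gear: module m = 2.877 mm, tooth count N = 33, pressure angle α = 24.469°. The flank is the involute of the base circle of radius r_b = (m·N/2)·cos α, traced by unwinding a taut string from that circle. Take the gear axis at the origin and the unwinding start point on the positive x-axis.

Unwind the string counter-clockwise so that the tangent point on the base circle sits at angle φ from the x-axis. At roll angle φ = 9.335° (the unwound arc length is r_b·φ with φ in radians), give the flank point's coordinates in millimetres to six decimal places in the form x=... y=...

x=43.776626 y=0.062123

pitch radius r_p = m·N/2 = 2.877·33/2 = 47.470500
base radius r_b = r_p·cos α = 47.470500·cos 24.469° = 43.206961
roll angle φ = 9.335° = 0.16292649 rad
x = r_b·(cos φ + φ·sin φ) = 43.206961·(0.98675681 + 0.16292649·0.16220663) = 43.776626
y = r_b·(sin φ − φ·cos φ) = 43.206961·(0.16220663 − 0.16292649·0.98675681) = 0.062123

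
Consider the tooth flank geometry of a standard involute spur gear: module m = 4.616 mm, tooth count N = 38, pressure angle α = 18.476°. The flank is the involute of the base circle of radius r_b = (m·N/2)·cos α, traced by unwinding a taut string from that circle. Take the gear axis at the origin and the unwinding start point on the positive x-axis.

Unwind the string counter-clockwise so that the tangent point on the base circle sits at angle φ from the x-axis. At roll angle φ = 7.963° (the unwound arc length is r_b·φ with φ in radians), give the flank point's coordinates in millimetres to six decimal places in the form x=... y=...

pitch radius r_p = m·N/2 = 4.616·38/2 = 87.704000
base radius r_b = r_p·cos α = 87.704000·cos 18.476° = 83.183427
roll angle φ = 7.963° = 0.13898057 rad
x = r_b·(cos φ + φ·sin φ) = 83.183427·(0.99035774 + 0.13898057·0.13853358) = 83.982921
y = r_b·(sin φ − φ·cos φ) = 83.183427·(0.13853358 − 0.13898057·0.99035774) = 0.074291

x=83.982921 y=0.074291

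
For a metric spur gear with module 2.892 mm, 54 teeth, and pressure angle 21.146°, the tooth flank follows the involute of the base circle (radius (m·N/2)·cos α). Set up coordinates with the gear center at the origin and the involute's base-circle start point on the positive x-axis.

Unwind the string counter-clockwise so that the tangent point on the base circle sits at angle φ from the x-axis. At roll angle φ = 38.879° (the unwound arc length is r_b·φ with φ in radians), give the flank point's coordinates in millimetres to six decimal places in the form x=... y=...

pitch radius r_p = m·N/2 = 2.892·54/2 = 78.084000
base radius r_b = r_p·cos α = 78.084000·cos 21.146° = 72.826152
roll angle φ = 38.879° = 0.67856656 rad
x = r_b·(cos φ + φ·sin φ) = 72.826152·(0.77847326 + 0.67856656·0.62767777) = 87.711410
y = r_b·(sin φ − φ·cos φ) = 72.826152·(0.62767777 − 0.67856656·0.77847326) = 7.241239

x=87.711410 y=7.241239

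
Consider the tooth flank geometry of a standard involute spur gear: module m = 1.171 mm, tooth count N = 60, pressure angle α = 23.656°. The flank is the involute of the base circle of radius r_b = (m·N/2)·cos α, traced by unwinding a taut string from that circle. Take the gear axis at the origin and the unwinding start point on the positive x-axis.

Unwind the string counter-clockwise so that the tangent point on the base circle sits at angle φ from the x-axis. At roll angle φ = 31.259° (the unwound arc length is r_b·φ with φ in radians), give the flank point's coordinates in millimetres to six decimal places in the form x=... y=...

x=36.616447 y=1.690494

pitch radius r_p = m·N/2 = 1.171·60/2 = 35.130000
base radius r_b = r_p·cos α = 35.130000·cos 23.656° = 32.178061
roll angle φ = 31.259° = 0.54557247 rad
x = r_b·(cos φ + φ·sin φ) = 32.178061·(0.85483037 + 0.54557247·0.51890754) = 36.616447
y = r_b·(sin φ − φ·cos φ) = 32.178061·(0.51890754 − 0.54557247·0.85483037) = 1.690494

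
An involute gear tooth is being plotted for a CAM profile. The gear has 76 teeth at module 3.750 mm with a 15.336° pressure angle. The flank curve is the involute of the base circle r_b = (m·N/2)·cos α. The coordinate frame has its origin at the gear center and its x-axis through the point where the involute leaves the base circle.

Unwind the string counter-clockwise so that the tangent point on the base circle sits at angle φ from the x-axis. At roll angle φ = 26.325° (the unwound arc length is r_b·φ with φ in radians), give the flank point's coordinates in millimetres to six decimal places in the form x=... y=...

pitch radius r_p = m·N/2 = 3.750·76/2 = 142.500000
base radius r_b = r_p·cos α = 142.500000·cos 15.336° = 137.425779
roll angle φ = 26.325° = 0.45945793 rad
x = r_b·(cos φ + φ·sin φ) = 137.425779·(0.89629302 + 0.45945793·0.44346231) = 151.174581
y = r_b·(sin φ − φ·cos φ) = 137.425779·(0.44346231 − 0.45945793·0.89629302) = 4.349991

x=151.174581 y=4.349991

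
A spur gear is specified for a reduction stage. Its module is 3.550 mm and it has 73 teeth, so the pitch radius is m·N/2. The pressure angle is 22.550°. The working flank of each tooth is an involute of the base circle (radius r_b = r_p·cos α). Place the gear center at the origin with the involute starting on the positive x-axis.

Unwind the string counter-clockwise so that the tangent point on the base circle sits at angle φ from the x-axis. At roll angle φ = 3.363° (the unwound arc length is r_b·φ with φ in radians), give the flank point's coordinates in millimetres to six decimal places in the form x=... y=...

x=119.874333 y=0.008063

pitch radius r_p = m·N/2 = 3.550·73/2 = 129.575000
base radius r_b = r_p·cos α = 129.575000·cos 22.550° = 119.668373
roll angle φ = 3.363° = 0.05869542 rad
x = r_b·(cos φ + φ·sin φ) = 119.668373·(0.99827792 + 0.05869542·0.05866173) = 119.874333
y = r_b·(sin φ − φ·cos φ) = 119.668373·(0.05866173 − 0.05869542·0.99827792) = 0.008063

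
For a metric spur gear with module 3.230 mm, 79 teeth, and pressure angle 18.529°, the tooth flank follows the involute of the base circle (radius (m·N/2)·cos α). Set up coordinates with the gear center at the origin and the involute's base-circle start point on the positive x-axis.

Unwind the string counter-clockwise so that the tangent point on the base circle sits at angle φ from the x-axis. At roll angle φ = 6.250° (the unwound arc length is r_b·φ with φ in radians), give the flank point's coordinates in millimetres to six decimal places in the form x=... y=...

pitch radius r_p = m·N/2 = 3.230·79/2 = 127.585000
base radius r_b = r_p·cos α = 127.585000·cos 18.529° = 120.971368
roll angle φ = 6.250° = 0.10908308 rad
x = r_b·(cos φ + φ·sin φ) = 120.971368·(0.99405634 + 0.10908308·0.10886687) = 121.688954
y = r_b·(sin φ − φ·cos φ) = 120.971368·(0.10886687 − 0.10908308·0.99405634) = 0.052278

x=121.688954 y=0.052278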